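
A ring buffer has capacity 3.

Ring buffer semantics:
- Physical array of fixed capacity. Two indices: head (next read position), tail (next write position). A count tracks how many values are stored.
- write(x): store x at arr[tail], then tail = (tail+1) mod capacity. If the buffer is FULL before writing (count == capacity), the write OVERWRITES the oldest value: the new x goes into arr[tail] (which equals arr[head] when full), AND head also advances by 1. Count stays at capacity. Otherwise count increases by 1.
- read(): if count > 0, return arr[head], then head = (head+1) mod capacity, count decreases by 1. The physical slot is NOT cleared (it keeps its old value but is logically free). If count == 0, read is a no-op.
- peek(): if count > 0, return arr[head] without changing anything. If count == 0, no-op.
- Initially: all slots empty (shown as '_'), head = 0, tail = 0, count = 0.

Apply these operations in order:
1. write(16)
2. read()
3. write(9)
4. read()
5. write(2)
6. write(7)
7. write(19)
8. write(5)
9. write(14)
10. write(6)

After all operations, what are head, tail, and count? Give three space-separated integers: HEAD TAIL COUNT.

After op 1 (write(16)): arr=[16 _ _] head=0 tail=1 count=1
After op 2 (read()): arr=[16 _ _] head=1 tail=1 count=0
After op 3 (write(9)): arr=[16 9 _] head=1 tail=2 count=1
After op 4 (read()): arr=[16 9 _] head=2 tail=2 count=0
After op 5 (write(2)): arr=[16 9 2] head=2 tail=0 count=1
After op 6 (write(7)): arr=[7 9 2] head=2 tail=1 count=2
After op 7 (write(19)): arr=[7 19 2] head=2 tail=2 count=3
After op 8 (write(5)): arr=[7 19 5] head=0 tail=0 count=3
After op 9 (write(14)): arr=[14 19 5] head=1 tail=1 count=3
After op 10 (write(6)): arr=[14 6 5] head=2 tail=2 count=3

Answer: 2 2 3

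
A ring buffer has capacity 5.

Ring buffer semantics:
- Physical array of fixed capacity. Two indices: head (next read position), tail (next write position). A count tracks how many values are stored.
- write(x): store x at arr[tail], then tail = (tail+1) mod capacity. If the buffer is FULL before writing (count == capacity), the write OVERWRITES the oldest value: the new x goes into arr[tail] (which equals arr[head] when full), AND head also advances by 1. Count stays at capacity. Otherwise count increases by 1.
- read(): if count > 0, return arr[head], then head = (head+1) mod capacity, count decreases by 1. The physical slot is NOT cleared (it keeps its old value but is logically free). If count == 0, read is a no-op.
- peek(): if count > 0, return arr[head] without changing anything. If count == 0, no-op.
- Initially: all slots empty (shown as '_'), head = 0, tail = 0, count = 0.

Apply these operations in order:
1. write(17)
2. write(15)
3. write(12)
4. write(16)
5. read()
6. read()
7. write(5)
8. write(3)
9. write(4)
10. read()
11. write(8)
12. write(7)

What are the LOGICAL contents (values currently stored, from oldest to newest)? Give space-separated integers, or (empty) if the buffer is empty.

Answer: 5 3 4 8 7

Derivation:
After op 1 (write(17)): arr=[17 _ _ _ _] head=0 tail=1 count=1
After op 2 (write(15)): arr=[17 15 _ _ _] head=0 tail=2 count=2
After op 3 (write(12)): arr=[17 15 12 _ _] head=0 tail=3 count=3
After op 4 (write(16)): arr=[17 15 12 16 _] head=0 tail=4 count=4
After op 5 (read()): arr=[17 15 12 16 _] head=1 tail=4 count=3
After op 6 (read()): arr=[17 15 12 16 _] head=2 tail=4 count=2
After op 7 (write(5)): arr=[17 15 12 16 5] head=2 tail=0 count=3
After op 8 (write(3)): arr=[3 15 12 16 5] head=2 tail=1 count=4
After op 9 (write(4)): arr=[3 4 12 16 5] head=2 tail=2 count=5
After op 10 (read()): arr=[3 4 12 16 5] head=3 tail=2 count=4
After op 11 (write(8)): arr=[3 4 8 16 5] head=3 tail=3 count=5
After op 12 (write(7)): arr=[3 4 8 7 5] head=4 tail=4 count=5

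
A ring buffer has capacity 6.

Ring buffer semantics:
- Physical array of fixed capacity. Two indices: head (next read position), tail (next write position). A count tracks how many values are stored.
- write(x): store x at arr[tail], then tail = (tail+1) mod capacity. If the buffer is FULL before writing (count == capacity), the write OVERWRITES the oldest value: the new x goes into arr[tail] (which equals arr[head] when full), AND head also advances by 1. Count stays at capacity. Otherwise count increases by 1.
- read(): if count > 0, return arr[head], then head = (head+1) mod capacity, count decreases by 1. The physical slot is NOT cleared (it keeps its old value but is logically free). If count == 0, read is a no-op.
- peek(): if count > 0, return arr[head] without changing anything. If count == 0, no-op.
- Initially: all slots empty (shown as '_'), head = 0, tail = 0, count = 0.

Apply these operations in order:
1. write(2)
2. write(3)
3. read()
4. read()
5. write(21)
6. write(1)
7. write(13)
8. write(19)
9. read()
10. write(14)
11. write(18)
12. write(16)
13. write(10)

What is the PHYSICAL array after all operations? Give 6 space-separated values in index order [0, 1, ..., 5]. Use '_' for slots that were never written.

After op 1 (write(2)): arr=[2 _ _ _ _ _] head=0 tail=1 count=1
After op 2 (write(3)): arr=[2 3 _ _ _ _] head=0 tail=2 count=2
After op 3 (read()): arr=[2 3 _ _ _ _] head=1 tail=2 count=1
After op 4 (read()): arr=[2 3 _ _ _ _] head=2 tail=2 count=0
After op 5 (write(21)): arr=[2 3 21 _ _ _] head=2 tail=3 count=1
After op 6 (write(1)): arr=[2 3 21 1 _ _] head=2 tail=4 count=2
After op 7 (write(13)): arr=[2 3 21 1 13 _] head=2 tail=5 count=3
After op 8 (write(19)): arr=[2 3 21 1 13 19] head=2 tail=0 count=4
After op 9 (read()): arr=[2 3 21 1 13 19] head=3 tail=0 count=3
After op 10 (write(14)): arr=[14 3 21 1 13 19] head=3 tail=1 count=4
After op 11 (write(18)): arr=[14 18 21 1 13 19] head=3 tail=2 count=5
After op 12 (write(16)): arr=[14 18 16 1 13 19] head=3 tail=3 count=6
After op 13 (write(10)): arr=[14 18 16 10 13 19] head=4 tail=4 count=6

Answer: 14 18 16 10 13 19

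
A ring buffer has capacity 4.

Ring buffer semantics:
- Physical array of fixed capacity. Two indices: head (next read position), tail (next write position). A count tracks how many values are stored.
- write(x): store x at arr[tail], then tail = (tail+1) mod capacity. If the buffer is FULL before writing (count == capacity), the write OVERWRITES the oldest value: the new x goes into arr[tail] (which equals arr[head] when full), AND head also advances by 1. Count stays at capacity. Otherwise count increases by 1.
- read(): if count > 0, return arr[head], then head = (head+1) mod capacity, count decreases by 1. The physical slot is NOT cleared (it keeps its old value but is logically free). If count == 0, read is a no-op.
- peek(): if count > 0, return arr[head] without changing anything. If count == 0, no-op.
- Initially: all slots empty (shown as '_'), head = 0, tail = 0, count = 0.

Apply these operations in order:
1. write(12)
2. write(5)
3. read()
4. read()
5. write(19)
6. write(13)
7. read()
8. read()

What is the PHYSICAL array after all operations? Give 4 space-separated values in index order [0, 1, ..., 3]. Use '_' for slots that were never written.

Answer: 12 5 19 13

Derivation:
After op 1 (write(12)): arr=[12 _ _ _] head=0 tail=1 count=1
After op 2 (write(5)): arr=[12 5 _ _] head=0 tail=2 count=2
After op 3 (read()): arr=[12 5 _ _] head=1 tail=2 count=1
After op 4 (read()): arr=[12 5 _ _] head=2 tail=2 count=0
After op 5 (write(19)): arr=[12 5 19 _] head=2 tail=3 count=1
After op 6 (write(13)): arr=[12 5 19 13] head=2 tail=0 count=2
After op 7 (read()): arr=[12 5 19 13] head=3 tail=0 count=1
After op 8 (read()): arr=[12 5 19 13] head=0 tail=0 count=0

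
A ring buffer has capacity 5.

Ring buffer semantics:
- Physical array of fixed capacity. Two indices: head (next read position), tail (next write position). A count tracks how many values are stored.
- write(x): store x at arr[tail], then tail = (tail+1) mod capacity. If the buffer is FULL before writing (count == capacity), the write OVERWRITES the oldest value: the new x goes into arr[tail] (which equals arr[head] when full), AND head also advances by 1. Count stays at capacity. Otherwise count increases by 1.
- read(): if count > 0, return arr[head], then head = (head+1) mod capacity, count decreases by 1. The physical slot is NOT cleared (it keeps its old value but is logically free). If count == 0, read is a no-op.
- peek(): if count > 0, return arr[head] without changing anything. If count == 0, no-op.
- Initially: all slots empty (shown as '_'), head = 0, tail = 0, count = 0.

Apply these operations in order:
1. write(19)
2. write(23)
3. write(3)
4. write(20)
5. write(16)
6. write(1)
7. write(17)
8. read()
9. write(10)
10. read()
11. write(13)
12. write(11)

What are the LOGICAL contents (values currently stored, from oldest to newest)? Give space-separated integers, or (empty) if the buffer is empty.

Answer: 1 17 10 13 11

Derivation:
After op 1 (write(19)): arr=[19 _ _ _ _] head=0 tail=1 count=1
After op 2 (write(23)): arr=[19 23 _ _ _] head=0 tail=2 count=2
After op 3 (write(3)): arr=[19 23 3 _ _] head=0 tail=3 count=3
After op 4 (write(20)): arr=[19 23 3 20 _] head=0 tail=4 count=4
After op 5 (write(16)): arr=[19 23 3 20 16] head=0 tail=0 count=5
After op 6 (write(1)): arr=[1 23 3 20 16] head=1 tail=1 count=5
After op 7 (write(17)): arr=[1 17 3 20 16] head=2 tail=2 count=5
After op 8 (read()): arr=[1 17 3 20 16] head=3 tail=2 count=4
After op 9 (write(10)): arr=[1 17 10 20 16] head=3 tail=3 count=5
After op 10 (read()): arr=[1 17 10 20 16] head=4 tail=3 count=4
After op 11 (write(13)): arr=[1 17 10 13 16] head=4 tail=4 count=5
After op 12 (write(11)): arr=[1 17 10 13 11] head=0 tail=0 count=5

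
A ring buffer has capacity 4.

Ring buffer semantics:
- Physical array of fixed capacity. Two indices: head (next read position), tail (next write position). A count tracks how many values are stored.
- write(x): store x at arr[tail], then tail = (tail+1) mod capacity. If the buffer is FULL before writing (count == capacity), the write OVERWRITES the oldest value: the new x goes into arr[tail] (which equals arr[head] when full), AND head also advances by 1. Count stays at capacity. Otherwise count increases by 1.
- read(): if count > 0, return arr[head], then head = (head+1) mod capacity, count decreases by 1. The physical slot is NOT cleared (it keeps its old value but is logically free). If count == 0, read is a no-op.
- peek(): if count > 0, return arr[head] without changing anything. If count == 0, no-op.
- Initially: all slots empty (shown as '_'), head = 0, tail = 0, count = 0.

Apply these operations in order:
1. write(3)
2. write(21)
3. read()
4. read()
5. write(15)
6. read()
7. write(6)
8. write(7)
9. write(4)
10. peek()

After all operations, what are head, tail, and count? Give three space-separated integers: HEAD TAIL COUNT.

After op 1 (write(3)): arr=[3 _ _ _] head=0 tail=1 count=1
After op 2 (write(21)): arr=[3 21 _ _] head=0 tail=2 count=2
After op 3 (read()): arr=[3 21 _ _] head=1 tail=2 count=1
After op 4 (read()): arr=[3 21 _ _] head=2 tail=2 count=0
After op 5 (write(15)): arr=[3 21 15 _] head=2 tail=3 count=1
After op 6 (read()): arr=[3 21 15 _] head=3 tail=3 count=0
After op 7 (write(6)): arr=[3 21 15 6] head=3 tail=0 count=1
After op 8 (write(7)): arr=[7 21 15 6] head=3 tail=1 count=2
After op 9 (write(4)): arr=[7 4 15 6] head=3 tail=2 count=3
After op 10 (peek()): arr=[7 4 15 6] head=3 tail=2 count=3

Answer: 3 2 3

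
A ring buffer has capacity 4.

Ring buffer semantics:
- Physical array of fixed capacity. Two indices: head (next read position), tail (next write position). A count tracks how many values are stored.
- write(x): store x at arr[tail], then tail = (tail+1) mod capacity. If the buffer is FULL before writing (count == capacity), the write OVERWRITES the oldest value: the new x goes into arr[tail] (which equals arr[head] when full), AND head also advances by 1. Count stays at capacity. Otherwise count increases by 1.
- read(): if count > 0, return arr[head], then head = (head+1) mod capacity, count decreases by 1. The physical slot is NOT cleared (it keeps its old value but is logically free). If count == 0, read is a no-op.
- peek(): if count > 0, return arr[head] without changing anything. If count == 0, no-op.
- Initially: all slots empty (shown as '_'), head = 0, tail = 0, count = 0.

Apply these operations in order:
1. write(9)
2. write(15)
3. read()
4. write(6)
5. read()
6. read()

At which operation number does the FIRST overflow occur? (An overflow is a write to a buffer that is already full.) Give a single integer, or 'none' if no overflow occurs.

After op 1 (write(9)): arr=[9 _ _ _] head=0 tail=1 count=1
After op 2 (write(15)): arr=[9 15 _ _] head=0 tail=2 count=2
After op 3 (read()): arr=[9 15 _ _] head=1 tail=2 count=1
After op 4 (write(6)): arr=[9 15 6 _] head=1 tail=3 count=2
After op 5 (read()): arr=[9 15 6 _] head=2 tail=3 count=1
After op 6 (read()): arr=[9 15 6 _] head=3 tail=3 count=0

Answer: none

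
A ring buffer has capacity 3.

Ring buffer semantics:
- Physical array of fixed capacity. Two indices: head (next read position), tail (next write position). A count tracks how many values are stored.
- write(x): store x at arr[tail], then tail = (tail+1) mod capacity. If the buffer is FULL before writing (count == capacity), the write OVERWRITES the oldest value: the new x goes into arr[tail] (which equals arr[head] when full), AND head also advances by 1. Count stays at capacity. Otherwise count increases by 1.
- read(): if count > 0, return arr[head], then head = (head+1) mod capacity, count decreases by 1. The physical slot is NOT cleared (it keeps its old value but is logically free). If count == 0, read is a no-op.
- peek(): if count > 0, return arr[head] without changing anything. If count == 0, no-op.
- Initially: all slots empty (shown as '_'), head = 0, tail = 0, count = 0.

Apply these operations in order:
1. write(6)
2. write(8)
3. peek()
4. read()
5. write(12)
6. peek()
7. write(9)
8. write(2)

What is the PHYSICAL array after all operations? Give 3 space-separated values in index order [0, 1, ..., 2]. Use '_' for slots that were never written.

After op 1 (write(6)): arr=[6 _ _] head=0 tail=1 count=1
After op 2 (write(8)): arr=[6 8 _] head=0 tail=2 count=2
After op 3 (peek()): arr=[6 8 _] head=0 tail=2 count=2
After op 4 (read()): arr=[6 8 _] head=1 tail=2 count=1
After op 5 (write(12)): arr=[6 8 12] head=1 tail=0 count=2
After op 6 (peek()): arr=[6 8 12] head=1 tail=0 count=2
After op 7 (write(9)): arr=[9 8 12] head=1 tail=1 count=3
After op 8 (write(2)): arr=[9 2 12] head=2 tail=2 count=3

Answer: 9 2 12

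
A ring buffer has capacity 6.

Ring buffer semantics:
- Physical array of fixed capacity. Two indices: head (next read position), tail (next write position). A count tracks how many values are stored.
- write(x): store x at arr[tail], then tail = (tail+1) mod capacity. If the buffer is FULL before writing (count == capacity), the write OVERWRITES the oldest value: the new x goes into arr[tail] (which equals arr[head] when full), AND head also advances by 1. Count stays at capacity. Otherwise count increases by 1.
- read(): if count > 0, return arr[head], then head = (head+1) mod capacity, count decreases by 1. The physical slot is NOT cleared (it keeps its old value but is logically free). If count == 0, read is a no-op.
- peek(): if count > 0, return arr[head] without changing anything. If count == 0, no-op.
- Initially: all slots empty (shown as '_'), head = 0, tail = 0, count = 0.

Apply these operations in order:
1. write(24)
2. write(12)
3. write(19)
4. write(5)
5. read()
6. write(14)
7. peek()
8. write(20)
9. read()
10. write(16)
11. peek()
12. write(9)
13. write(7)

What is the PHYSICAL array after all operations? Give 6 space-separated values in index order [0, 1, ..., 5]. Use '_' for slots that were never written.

After op 1 (write(24)): arr=[24 _ _ _ _ _] head=0 tail=1 count=1
After op 2 (write(12)): arr=[24 12 _ _ _ _] head=0 tail=2 count=2
After op 3 (write(19)): arr=[24 12 19 _ _ _] head=0 tail=3 count=3
After op 4 (write(5)): arr=[24 12 19 5 _ _] head=0 tail=4 count=4
After op 5 (read()): arr=[24 12 19 5 _ _] head=1 tail=4 count=3
After op 6 (write(14)): arr=[24 12 19 5 14 _] head=1 tail=5 count=4
After op 7 (peek()): arr=[24 12 19 5 14 _] head=1 tail=5 count=4
After op 8 (write(20)): arr=[24 12 19 5 14 20] head=1 tail=0 count=5
After op 9 (read()): arr=[24 12 19 5 14 20] head=2 tail=0 count=4
After op 10 (write(16)): arr=[16 12 19 5 14 20] head=2 tail=1 count=5
After op 11 (peek()): arr=[16 12 19 5 14 20] head=2 tail=1 count=5
After op 12 (write(9)): arr=[16 9 19 5 14 20] head=2 tail=2 count=6
After op 13 (write(7)): arr=[16 9 7 5 14 20] head=3 tail=3 count=6

Answer: 16 9 7 5 14 20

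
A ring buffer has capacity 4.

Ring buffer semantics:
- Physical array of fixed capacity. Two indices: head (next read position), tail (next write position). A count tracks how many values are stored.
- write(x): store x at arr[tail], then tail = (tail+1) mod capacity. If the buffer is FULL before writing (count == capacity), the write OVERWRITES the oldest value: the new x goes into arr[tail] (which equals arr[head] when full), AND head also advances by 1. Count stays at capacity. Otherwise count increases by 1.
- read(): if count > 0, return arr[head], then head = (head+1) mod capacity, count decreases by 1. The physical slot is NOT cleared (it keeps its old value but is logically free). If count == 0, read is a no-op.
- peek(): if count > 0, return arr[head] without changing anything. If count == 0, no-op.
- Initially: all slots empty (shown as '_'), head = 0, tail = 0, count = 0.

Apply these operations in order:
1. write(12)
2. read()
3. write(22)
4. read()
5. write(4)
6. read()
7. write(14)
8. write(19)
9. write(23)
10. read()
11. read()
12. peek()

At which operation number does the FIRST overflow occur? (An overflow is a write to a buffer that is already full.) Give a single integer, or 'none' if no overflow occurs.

Answer: none

Derivation:
After op 1 (write(12)): arr=[12 _ _ _] head=0 tail=1 count=1
After op 2 (read()): arr=[12 _ _ _] head=1 tail=1 count=0
After op 3 (write(22)): arr=[12 22 _ _] head=1 tail=2 count=1
After op 4 (read()): arr=[12 22 _ _] head=2 tail=2 count=0
After op 5 (write(4)): arr=[12 22 4 _] head=2 tail=3 count=1
After op 6 (read()): arr=[12 22 4 _] head=3 tail=3 count=0
After op 7 (write(14)): arr=[12 22 4 14] head=3 tail=0 count=1
After op 8 (write(19)): arr=[19 22 4 14] head=3 tail=1 count=2
After op 9 (write(23)): arr=[19 23 4 14] head=3 tail=2 count=3
After op 10 (read()): arr=[19 23 4 14] head=0 tail=2 count=2
After op 11 (read()): arr=[19 23 4 14] head=1 tail=2 count=1
After op 12 (peek()): arr=[19 23 4 14] head=1 tail=2 count=1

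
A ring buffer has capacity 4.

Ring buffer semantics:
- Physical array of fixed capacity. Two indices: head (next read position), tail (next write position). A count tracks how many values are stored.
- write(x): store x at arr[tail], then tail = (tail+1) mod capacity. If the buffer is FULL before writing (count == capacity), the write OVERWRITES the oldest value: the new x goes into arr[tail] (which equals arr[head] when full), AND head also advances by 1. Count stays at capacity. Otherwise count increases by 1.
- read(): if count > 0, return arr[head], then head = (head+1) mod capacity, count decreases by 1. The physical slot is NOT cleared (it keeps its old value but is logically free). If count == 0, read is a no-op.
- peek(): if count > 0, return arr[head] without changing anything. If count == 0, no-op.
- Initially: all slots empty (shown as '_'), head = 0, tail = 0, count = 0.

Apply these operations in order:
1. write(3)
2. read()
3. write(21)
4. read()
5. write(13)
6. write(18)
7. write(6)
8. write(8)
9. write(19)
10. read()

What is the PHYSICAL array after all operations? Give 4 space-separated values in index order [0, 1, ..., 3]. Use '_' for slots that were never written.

After op 1 (write(3)): arr=[3 _ _ _] head=0 tail=1 count=1
After op 2 (read()): arr=[3 _ _ _] head=1 tail=1 count=0
After op 3 (write(21)): arr=[3 21 _ _] head=1 tail=2 count=1
After op 4 (read()): arr=[3 21 _ _] head=2 tail=2 count=0
After op 5 (write(13)): arr=[3 21 13 _] head=2 tail=3 count=1
After op 6 (write(18)): arr=[3 21 13 18] head=2 tail=0 count=2
After op 7 (write(6)): arr=[6 21 13 18] head=2 tail=1 count=3
After op 8 (write(8)): arr=[6 8 13 18] head=2 tail=2 count=4
After op 9 (write(19)): arr=[6 8 19 18] head=3 tail=3 count=4
After op 10 (read()): arr=[6 8 19 18] head=0 tail=3 count=3

Answer: 6 8 19 18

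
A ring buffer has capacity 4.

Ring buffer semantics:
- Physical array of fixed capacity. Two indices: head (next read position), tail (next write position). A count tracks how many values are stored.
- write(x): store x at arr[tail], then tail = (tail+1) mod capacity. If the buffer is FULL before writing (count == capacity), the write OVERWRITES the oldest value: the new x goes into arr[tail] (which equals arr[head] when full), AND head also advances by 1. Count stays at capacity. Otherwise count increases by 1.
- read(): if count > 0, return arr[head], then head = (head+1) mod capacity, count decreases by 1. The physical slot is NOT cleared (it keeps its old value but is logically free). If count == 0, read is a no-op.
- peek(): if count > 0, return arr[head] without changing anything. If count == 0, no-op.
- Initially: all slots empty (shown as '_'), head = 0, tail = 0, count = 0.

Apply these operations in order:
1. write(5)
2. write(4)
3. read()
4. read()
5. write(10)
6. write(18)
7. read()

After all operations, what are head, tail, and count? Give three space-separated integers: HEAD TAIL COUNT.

Answer: 3 0 1

Derivation:
After op 1 (write(5)): arr=[5 _ _ _] head=0 tail=1 count=1
After op 2 (write(4)): arr=[5 4 _ _] head=0 tail=2 count=2
After op 3 (read()): arr=[5 4 _ _] head=1 tail=2 count=1
After op 4 (read()): arr=[5 4 _ _] head=2 tail=2 count=0
After op 5 (write(10)): arr=[5 4 10 _] head=2 tail=3 count=1
After op 6 (write(18)): arr=[5 4 10 18] head=2 tail=0 count=2
After op 7 (read()): arr=[5 4 10 18] head=3 tail=0 count=1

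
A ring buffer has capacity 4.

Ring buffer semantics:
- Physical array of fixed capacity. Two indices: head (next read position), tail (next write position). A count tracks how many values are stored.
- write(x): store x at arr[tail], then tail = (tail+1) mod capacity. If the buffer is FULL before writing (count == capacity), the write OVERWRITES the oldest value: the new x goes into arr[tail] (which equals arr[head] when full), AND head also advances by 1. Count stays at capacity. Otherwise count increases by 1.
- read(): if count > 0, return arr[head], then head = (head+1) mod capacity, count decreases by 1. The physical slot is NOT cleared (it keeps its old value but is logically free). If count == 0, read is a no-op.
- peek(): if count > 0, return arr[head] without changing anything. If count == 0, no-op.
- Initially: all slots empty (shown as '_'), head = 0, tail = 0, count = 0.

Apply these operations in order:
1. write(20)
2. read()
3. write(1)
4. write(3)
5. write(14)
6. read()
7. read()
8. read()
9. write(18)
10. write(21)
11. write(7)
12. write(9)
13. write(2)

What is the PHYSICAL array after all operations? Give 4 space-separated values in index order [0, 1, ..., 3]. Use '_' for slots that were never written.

Answer: 2 21 7 9

Derivation:
After op 1 (write(20)): arr=[20 _ _ _] head=0 tail=1 count=1
After op 2 (read()): arr=[20 _ _ _] head=1 tail=1 count=0
After op 3 (write(1)): arr=[20 1 _ _] head=1 tail=2 count=1
After op 4 (write(3)): arr=[20 1 3 _] head=1 tail=3 count=2
After op 5 (write(14)): arr=[20 1 3 14] head=1 tail=0 count=3
After op 6 (read()): arr=[20 1 3 14] head=2 tail=0 count=2
After op 7 (read()): arr=[20 1 3 14] head=3 tail=0 count=1
After op 8 (read()): arr=[20 1 3 14] head=0 tail=0 count=0
After op 9 (write(18)): arr=[18 1 3 14] head=0 tail=1 count=1
After op 10 (write(21)): arr=[18 21 3 14] head=0 tail=2 count=2
After op 11 (write(7)): arr=[18 21 7 14] head=0 tail=3 count=3
After op 12 (write(9)): arr=[18 21 7 9] head=0 tail=0 count=4
After op 13 (write(2)): arr=[2 21 7 9] head=1 tail=1 count=4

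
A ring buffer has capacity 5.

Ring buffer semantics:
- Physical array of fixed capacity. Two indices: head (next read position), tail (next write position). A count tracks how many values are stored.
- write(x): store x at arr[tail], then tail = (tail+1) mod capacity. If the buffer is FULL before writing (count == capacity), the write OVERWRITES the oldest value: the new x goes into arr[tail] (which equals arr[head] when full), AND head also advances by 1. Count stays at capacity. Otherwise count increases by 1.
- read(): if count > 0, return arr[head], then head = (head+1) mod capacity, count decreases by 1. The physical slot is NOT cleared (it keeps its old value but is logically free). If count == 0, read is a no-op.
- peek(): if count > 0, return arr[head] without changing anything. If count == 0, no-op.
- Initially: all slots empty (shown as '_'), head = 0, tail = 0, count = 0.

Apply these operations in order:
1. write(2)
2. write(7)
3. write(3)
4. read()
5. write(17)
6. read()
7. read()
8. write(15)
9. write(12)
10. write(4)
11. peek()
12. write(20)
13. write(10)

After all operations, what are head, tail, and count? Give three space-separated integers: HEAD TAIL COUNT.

Answer: 4 4 5

Derivation:
After op 1 (write(2)): arr=[2 _ _ _ _] head=0 tail=1 count=1
After op 2 (write(7)): arr=[2 7 _ _ _] head=0 tail=2 count=2
After op 3 (write(3)): arr=[2 7 3 _ _] head=0 tail=3 count=3
After op 4 (read()): arr=[2 7 3 _ _] head=1 tail=3 count=2
After op 5 (write(17)): arr=[2 7 3 17 _] head=1 tail=4 count=3
After op 6 (read()): arr=[2 7 3 17 _] head=2 tail=4 count=2
After op 7 (read()): arr=[2 7 3 17 _] head=3 tail=4 count=1
After op 8 (write(15)): arr=[2 7 3 17 15] head=3 tail=0 count=2
After op 9 (write(12)): arr=[12 7 3 17 15] head=3 tail=1 count=3
After op 10 (write(4)): arr=[12 4 3 17 15] head=3 tail=2 count=4
After op 11 (peek()): arr=[12 4 3 17 15] head=3 tail=2 count=4
After op 12 (write(20)): arr=[12 4 20 17 15] head=3 tail=3 count=5
After op 13 (write(10)): arr=[12 4 20 10 15] head=4 tail=4 count=5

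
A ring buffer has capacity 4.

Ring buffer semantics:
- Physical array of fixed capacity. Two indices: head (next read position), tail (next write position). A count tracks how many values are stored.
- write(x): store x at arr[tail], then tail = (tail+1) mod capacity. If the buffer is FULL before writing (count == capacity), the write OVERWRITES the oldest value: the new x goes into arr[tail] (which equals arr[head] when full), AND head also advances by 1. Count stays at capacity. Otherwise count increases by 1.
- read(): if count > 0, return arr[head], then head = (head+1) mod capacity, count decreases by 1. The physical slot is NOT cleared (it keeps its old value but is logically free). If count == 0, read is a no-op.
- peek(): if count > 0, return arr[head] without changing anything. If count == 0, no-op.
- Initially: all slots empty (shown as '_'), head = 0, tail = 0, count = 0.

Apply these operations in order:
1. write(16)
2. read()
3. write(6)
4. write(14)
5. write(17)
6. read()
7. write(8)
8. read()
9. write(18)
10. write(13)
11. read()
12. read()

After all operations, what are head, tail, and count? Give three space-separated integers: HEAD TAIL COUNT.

Answer: 1 3 2

Derivation:
After op 1 (write(16)): arr=[16 _ _ _] head=0 tail=1 count=1
After op 2 (read()): arr=[16 _ _ _] head=1 tail=1 count=0
After op 3 (write(6)): arr=[16 6 _ _] head=1 tail=2 count=1
After op 4 (write(14)): arr=[16 6 14 _] head=1 tail=3 count=2
After op 5 (write(17)): arr=[16 6 14 17] head=1 tail=0 count=3
After op 6 (read()): arr=[16 6 14 17] head=2 tail=0 count=2
After op 7 (write(8)): arr=[8 6 14 17] head=2 tail=1 count=3
After op 8 (read()): arr=[8 6 14 17] head=3 tail=1 count=2
After op 9 (write(18)): arr=[8 18 14 17] head=3 tail=2 count=3
After op 10 (write(13)): arr=[8 18 13 17] head=3 tail=3 count=4
After op 11 (read()): arr=[8 18 13 17] head=0 tail=3 count=3
After op 12 (read()): arr=[8 18 13 17] head=1 tail=3 count=2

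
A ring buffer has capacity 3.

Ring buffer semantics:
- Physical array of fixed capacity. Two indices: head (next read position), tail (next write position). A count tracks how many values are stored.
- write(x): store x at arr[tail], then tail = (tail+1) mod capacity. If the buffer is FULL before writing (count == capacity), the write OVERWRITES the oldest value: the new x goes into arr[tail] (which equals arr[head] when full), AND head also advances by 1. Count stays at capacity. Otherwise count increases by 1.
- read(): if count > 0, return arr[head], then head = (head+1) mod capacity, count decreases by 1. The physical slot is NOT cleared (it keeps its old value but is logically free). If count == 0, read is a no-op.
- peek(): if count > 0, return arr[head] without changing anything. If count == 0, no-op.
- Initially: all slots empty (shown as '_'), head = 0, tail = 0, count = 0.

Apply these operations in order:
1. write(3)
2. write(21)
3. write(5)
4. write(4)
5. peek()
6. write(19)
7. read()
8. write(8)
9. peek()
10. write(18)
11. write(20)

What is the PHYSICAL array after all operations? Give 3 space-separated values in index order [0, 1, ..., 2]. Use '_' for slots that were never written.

Answer: 18 20 8

Derivation:
After op 1 (write(3)): arr=[3 _ _] head=0 tail=1 count=1
After op 2 (write(21)): arr=[3 21 _] head=0 tail=2 count=2
After op 3 (write(5)): arr=[3 21 5] head=0 tail=0 count=3
After op 4 (write(4)): arr=[4 21 5] head=1 tail=1 count=3
After op 5 (peek()): arr=[4 21 5] head=1 tail=1 count=3
After op 6 (write(19)): arr=[4 19 5] head=2 tail=2 count=3
After op 7 (read()): arr=[4 19 5] head=0 tail=2 count=2
After op 8 (write(8)): arr=[4 19 8] head=0 tail=0 count=3
After op 9 (peek()): arr=[4 19 8] head=0 tail=0 count=3
After op 10 (write(18)): arr=[18 19 8] head=1 tail=1 count=3
After op 11 (write(20)): arr=[18 20 8] head=2 tail=2 count=3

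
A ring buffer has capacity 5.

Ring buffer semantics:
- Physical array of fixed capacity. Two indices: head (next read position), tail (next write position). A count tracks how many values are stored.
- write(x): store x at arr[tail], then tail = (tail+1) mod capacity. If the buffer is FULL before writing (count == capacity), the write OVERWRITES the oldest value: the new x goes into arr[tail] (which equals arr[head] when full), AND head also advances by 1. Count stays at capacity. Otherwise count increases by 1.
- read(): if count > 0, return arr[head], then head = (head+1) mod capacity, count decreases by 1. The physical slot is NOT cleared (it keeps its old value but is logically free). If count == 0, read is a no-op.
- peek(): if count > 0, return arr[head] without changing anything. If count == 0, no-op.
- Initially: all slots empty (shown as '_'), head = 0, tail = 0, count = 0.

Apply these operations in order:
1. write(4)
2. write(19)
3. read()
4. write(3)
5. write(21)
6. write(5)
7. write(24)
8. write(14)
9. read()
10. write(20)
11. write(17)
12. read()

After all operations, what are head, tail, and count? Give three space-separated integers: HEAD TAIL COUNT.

Answer: 0 4 4

Derivation:
After op 1 (write(4)): arr=[4 _ _ _ _] head=0 tail=1 count=1
After op 2 (write(19)): arr=[4 19 _ _ _] head=0 tail=2 count=2
After op 3 (read()): arr=[4 19 _ _ _] head=1 tail=2 count=1
After op 4 (write(3)): arr=[4 19 3 _ _] head=1 tail=3 count=2
After op 5 (write(21)): arr=[4 19 3 21 _] head=1 tail=4 count=3
After op 6 (write(5)): arr=[4 19 3 21 5] head=1 tail=0 count=4
After op 7 (write(24)): arr=[24 19 3 21 5] head=1 tail=1 count=5
After op 8 (write(14)): arr=[24 14 3 21 5] head=2 tail=2 count=5
After op 9 (read()): arr=[24 14 3 21 5] head=3 tail=2 count=4
After op 10 (write(20)): arr=[24 14 20 21 5] head=3 tail=3 count=5
After op 11 (write(17)): arr=[24 14 20 17 5] head=4 tail=4 count=5
After op 12 (read()): arr=[24 14 20 17 5] head=0 tail=4 count=4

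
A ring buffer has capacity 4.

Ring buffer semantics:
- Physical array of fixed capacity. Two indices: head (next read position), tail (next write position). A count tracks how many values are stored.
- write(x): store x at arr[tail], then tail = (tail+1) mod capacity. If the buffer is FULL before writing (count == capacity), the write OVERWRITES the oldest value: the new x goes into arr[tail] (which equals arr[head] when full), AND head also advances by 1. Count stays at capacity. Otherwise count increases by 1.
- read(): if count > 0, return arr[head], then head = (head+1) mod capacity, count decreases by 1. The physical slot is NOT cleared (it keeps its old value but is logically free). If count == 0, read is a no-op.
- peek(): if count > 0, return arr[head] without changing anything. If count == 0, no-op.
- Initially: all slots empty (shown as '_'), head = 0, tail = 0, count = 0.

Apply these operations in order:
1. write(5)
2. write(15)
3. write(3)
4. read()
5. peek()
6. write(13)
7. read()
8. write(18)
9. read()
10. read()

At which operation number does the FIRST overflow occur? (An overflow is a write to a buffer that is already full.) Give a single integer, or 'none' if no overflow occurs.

Answer: none

Derivation:
After op 1 (write(5)): arr=[5 _ _ _] head=0 tail=1 count=1
After op 2 (write(15)): arr=[5 15 _ _] head=0 tail=2 count=2
After op 3 (write(3)): arr=[5 15 3 _] head=0 tail=3 count=3
After op 4 (read()): arr=[5 15 3 _] head=1 tail=3 count=2
After op 5 (peek()): arr=[5 15 3 _] head=1 tail=3 count=2
After op 6 (write(13)): arr=[5 15 3 13] head=1 tail=0 count=3
After op 7 (read()): arr=[5 15 3 13] head=2 tail=0 count=2
After op 8 (write(18)): arr=[18 15 3 13] head=2 tail=1 count=3
After op 9 (read()): arr=[18 15 3 13] head=3 tail=1 count=2
After op 10 (read()): arr=[18 15 3 13] head=0 tail=1 count=1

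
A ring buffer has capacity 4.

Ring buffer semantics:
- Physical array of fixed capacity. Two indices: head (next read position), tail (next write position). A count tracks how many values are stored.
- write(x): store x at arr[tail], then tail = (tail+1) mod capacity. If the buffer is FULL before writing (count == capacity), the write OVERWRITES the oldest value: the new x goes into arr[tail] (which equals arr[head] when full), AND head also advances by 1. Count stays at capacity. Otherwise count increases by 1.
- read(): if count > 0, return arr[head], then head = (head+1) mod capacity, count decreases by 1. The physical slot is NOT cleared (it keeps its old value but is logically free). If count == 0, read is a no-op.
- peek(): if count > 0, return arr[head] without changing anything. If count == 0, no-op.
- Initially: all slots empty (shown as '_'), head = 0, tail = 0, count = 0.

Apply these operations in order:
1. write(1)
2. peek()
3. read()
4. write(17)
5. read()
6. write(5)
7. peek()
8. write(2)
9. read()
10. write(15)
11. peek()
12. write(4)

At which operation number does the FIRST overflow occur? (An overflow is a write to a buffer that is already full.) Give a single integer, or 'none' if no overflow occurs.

After op 1 (write(1)): arr=[1 _ _ _] head=0 tail=1 count=1
After op 2 (peek()): arr=[1 _ _ _] head=0 tail=1 count=1
After op 3 (read()): arr=[1 _ _ _] head=1 tail=1 count=0
After op 4 (write(17)): arr=[1 17 _ _] head=1 tail=2 count=1
After op 5 (read()): arr=[1 17 _ _] head=2 tail=2 count=0
After op 6 (write(5)): arr=[1 17 5 _] head=2 tail=3 count=1
After op 7 (peek()): arr=[1 17 5 _] head=2 tail=3 count=1
After op 8 (write(2)): arr=[1 17 5 2] head=2 tail=0 count=2
After op 9 (read()): arr=[1 17 5 2] head=3 tail=0 count=1
After op 10 (write(15)): arr=[15 17 5 2] head=3 tail=1 count=2
After op 11 (peek()): arr=[15 17 5 2] head=3 tail=1 count=2
After op 12 (write(4)): arr=[15 4 5 2] head=3 tail=2 count=3

Answer: none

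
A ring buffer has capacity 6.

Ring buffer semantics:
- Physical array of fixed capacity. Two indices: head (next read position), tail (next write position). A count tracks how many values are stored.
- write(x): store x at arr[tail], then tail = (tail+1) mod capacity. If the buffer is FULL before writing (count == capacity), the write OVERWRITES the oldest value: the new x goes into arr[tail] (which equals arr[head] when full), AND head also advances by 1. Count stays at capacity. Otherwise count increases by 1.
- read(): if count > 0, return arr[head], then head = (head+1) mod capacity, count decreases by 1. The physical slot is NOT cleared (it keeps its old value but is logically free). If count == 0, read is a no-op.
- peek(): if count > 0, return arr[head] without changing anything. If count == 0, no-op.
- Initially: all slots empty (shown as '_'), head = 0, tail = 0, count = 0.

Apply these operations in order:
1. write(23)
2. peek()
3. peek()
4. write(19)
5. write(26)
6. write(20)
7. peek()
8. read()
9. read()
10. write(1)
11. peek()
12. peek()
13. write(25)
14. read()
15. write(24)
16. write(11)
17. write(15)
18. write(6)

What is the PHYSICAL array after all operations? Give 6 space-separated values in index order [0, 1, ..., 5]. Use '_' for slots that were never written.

After op 1 (write(23)): arr=[23 _ _ _ _ _] head=0 tail=1 count=1
After op 2 (peek()): arr=[23 _ _ _ _ _] head=0 tail=1 count=1
After op 3 (peek()): arr=[23 _ _ _ _ _] head=0 tail=1 count=1
After op 4 (write(19)): arr=[23 19 _ _ _ _] head=0 tail=2 count=2
After op 5 (write(26)): arr=[23 19 26 _ _ _] head=0 tail=3 count=3
After op 6 (write(20)): arr=[23 19 26 20 _ _] head=0 tail=4 count=4
After op 7 (peek()): arr=[23 19 26 20 _ _] head=0 tail=4 count=4
After op 8 (read()): arr=[23 19 26 20 _ _] head=1 tail=4 count=3
After op 9 (read()): arr=[23 19 26 20 _ _] head=2 tail=4 count=2
After op 10 (write(1)): arr=[23 19 26 20 1 _] head=2 tail=5 count=3
After op 11 (peek()): arr=[23 19 26 20 1 _] head=2 tail=5 count=3
After op 12 (peek()): arr=[23 19 26 20 1 _] head=2 tail=5 count=3
After op 13 (write(25)): arr=[23 19 26 20 1 25] head=2 tail=0 count=4
After op 14 (read()): arr=[23 19 26 20 1 25] head=3 tail=0 count=3
After op 15 (write(24)): arr=[24 19 26 20 1 25] head=3 tail=1 count=4
After op 16 (write(11)): arr=[24 11 26 20 1 25] head=3 tail=2 count=5
After op 17 (write(15)): arr=[24 11 15 20 1 25] head=3 tail=3 count=6
After op 18 (write(6)): arr=[24 11 15 6 1 25] head=4 tail=4 count=6

Answer: 24 11 15 6 1 25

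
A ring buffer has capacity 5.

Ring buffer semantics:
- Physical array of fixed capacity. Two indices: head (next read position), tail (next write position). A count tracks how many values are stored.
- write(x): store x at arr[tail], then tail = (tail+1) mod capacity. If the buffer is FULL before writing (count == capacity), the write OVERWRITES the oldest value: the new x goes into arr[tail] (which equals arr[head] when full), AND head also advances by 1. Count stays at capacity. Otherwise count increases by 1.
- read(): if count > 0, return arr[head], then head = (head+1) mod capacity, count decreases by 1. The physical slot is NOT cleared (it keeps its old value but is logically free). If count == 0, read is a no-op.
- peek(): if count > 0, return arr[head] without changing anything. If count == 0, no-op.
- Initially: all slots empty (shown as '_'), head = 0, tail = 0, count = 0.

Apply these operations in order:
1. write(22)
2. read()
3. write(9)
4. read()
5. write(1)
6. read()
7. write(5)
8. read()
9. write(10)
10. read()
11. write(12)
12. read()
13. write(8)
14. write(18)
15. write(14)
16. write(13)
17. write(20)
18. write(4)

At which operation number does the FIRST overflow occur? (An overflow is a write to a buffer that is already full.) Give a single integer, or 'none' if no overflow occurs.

Answer: 18

Derivation:
After op 1 (write(22)): arr=[22 _ _ _ _] head=0 tail=1 count=1
After op 2 (read()): arr=[22 _ _ _ _] head=1 tail=1 count=0
After op 3 (write(9)): arr=[22 9 _ _ _] head=1 tail=2 count=1
After op 4 (read()): arr=[22 9 _ _ _] head=2 tail=2 count=0
After op 5 (write(1)): arr=[22 9 1 _ _] head=2 tail=3 count=1
After op 6 (read()): arr=[22 9 1 _ _] head=3 tail=3 count=0
After op 7 (write(5)): arr=[22 9 1 5 _] head=3 tail=4 count=1
After op 8 (read()): arr=[22 9 1 5 _] head=4 tail=4 count=0
After op 9 (write(10)): arr=[22 9 1 5 10] head=4 tail=0 count=1
After op 10 (read()): arr=[22 9 1 5 10] head=0 tail=0 count=0
After op 11 (write(12)): arr=[12 9 1 5 10] head=0 tail=1 count=1
After op 12 (read()): arr=[12 9 1 5 10] head=1 tail=1 count=0
After op 13 (write(8)): arr=[12 8 1 5 10] head=1 tail=2 count=1
After op 14 (write(18)): arr=[12 8 18 5 10] head=1 tail=3 count=2
After op 15 (write(14)): arr=[12 8 18 14 10] head=1 tail=4 count=3
After op 16 (write(13)): arr=[12 8 18 14 13] head=1 tail=0 count=4
After op 17 (write(20)): arr=[20 8 18 14 13] head=1 tail=1 count=5
After op 18 (write(4)): arr=[20 4 18 14 13] head=2 tail=2 count=5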